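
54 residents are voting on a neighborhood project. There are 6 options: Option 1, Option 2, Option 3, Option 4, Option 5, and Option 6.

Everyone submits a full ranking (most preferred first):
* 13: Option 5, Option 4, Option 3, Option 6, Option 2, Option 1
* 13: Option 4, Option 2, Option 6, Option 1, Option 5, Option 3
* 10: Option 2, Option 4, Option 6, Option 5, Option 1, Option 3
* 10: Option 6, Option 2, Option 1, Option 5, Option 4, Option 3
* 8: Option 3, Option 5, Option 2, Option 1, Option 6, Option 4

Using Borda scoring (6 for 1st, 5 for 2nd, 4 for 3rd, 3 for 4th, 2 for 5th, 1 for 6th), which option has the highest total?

Option 2

Option 1: 13×1 + 13×3 + 10×2 + 10×4 + 8×3 = 136
Option 2: 13×2 + 13×5 + 10×6 + 10×5 + 8×4 = 233
Option 3: 13×4 + 13×1 + 10×1 + 10×1 + 8×6 = 133
Option 4: 13×5 + 13×6 + 10×5 + 10×2 + 8×1 = 221
Option 5: 13×6 + 13×2 + 10×3 + 10×3 + 8×5 = 204
Option 6: 13×3 + 13×4 + 10×4 + 10×6 + 8×2 = 207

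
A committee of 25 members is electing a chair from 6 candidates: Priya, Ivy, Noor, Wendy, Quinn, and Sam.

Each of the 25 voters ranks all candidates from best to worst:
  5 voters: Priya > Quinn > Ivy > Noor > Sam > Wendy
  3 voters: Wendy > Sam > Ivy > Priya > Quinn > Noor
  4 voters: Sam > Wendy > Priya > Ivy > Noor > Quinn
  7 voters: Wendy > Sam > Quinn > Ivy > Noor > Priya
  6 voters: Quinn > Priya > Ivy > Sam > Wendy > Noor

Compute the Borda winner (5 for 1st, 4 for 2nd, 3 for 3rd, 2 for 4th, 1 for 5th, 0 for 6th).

Priya: 5×5 + 3×2 + 4×3 + 7×0 + 6×4 = 67
Ivy: 5×3 + 3×3 + 4×2 + 7×2 + 6×3 = 64
Noor: 5×2 + 3×0 + 4×1 + 7×1 + 6×0 = 21
Wendy: 5×0 + 3×5 + 4×4 + 7×5 + 6×1 = 72
Quinn: 5×4 + 3×1 + 4×0 + 7×3 + 6×5 = 74
Sam: 5×1 + 3×4 + 4×5 + 7×4 + 6×2 = 77

Sam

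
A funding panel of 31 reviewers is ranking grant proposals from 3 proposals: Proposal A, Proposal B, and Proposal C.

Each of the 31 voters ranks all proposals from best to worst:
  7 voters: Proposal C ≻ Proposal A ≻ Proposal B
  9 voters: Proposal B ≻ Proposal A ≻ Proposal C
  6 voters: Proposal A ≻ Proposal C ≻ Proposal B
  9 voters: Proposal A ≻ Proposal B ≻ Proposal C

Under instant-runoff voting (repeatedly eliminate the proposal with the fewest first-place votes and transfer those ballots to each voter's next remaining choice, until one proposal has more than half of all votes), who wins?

Round 1: Proposal A 15, Proposal B 9, Proposal C 7. Proposal C eliminated.
Round 2: Proposal A 22, Proposal B 9. Proposal A has a majority (≥16).

Proposal A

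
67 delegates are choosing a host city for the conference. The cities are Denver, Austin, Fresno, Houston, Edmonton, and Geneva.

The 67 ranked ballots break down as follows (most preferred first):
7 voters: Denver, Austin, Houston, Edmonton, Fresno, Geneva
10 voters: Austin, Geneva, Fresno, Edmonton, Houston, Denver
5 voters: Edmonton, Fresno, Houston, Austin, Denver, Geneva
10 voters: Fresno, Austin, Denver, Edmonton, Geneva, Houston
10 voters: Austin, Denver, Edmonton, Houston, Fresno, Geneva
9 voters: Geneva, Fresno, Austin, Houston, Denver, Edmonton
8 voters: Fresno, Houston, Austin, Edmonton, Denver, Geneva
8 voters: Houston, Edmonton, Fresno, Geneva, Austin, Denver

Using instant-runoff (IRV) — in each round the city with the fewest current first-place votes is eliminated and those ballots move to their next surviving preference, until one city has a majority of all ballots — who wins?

Fresno

Round 1: Denver 7, Austin 20, Fresno 18, Houston 8, Edmonton 5, Geneva 9. Edmonton eliminated.
Round 2: Denver 7, Austin 20, Fresno 23, Houston 8, Geneva 9. Denver eliminated.
Round 3: Austin 27, Fresno 23, Houston 8, Geneva 9. Houston eliminated.
Round 4: Austin 27, Fresno 31, Geneva 9. Geneva eliminated.
Round 5: Austin 27, Fresno 40. Fresno has a majority (≥34).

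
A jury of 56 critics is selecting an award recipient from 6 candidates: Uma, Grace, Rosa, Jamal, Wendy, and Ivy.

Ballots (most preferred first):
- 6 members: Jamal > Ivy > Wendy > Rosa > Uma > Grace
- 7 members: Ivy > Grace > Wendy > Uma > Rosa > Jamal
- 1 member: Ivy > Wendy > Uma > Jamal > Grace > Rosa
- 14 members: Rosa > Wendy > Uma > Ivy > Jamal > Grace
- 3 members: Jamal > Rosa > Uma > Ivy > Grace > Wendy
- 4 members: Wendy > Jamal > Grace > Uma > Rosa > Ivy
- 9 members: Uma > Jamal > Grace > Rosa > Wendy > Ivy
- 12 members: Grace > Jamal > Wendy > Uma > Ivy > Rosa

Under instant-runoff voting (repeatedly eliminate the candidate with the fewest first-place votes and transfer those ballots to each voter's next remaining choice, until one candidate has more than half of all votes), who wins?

Jamal

Round 1: Uma 9, Grace 12, Rosa 14, Jamal 9, Wendy 4, Ivy 8. Wendy eliminated.
Round 2: Uma 9, Grace 12, Rosa 14, Jamal 13, Ivy 8. Ivy eliminated.
Round 3: Uma 10, Grace 19, Rosa 14, Jamal 13. Uma eliminated.
Round 4: Grace 19, Rosa 14, Jamal 23. Rosa eliminated.
Round 5: Grace 19, Jamal 37. Jamal has a majority (≥29).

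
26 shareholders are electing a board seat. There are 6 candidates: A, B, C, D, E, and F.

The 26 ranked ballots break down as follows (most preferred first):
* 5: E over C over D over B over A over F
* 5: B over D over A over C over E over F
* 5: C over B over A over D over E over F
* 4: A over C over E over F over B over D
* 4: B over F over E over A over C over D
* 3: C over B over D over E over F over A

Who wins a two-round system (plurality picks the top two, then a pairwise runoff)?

C

Round 1 first-place votes: A 4, B 9, C 8, D 0, E 5, F 0. B and C advance.
Runoff: B is ranked above C on 9 ballots, C above B on 17.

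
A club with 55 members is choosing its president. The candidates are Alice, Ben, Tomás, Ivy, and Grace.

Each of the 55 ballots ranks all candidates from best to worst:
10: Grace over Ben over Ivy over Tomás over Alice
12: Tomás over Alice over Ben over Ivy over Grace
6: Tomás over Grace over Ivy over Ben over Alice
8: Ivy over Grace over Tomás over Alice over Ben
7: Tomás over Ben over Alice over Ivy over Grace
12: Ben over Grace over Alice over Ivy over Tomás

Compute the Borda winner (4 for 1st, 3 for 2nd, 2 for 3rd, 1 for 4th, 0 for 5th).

Alice: 10×0 + 12×3 + 6×0 + 8×1 + 7×2 + 12×2 = 82
Ben: 10×3 + 12×2 + 6×1 + 8×0 + 7×3 + 12×4 = 129
Tomás: 10×1 + 12×4 + 6×4 + 8×2 + 7×4 + 12×0 = 126
Ivy: 10×2 + 12×1 + 6×2 + 8×4 + 7×1 + 12×1 = 95
Grace: 10×4 + 12×0 + 6×3 + 8×3 + 7×0 + 12×3 = 118

Ben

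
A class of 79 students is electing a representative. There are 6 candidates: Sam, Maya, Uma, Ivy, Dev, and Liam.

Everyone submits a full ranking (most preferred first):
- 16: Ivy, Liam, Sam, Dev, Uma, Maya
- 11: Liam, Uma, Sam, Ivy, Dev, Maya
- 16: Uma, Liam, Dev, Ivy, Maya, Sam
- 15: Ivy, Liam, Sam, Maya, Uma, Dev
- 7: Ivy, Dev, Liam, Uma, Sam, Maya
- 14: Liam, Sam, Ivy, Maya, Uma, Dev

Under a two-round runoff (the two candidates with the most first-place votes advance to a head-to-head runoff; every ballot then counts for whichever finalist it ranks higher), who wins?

Round 1 first-place votes: Sam 0, Maya 0, Uma 16, Ivy 38, Dev 0, Liam 25. Ivy and Liam advance.
Runoff: Ivy is ranked above Liam on 38 ballots, Liam above Ivy on 41.

Liam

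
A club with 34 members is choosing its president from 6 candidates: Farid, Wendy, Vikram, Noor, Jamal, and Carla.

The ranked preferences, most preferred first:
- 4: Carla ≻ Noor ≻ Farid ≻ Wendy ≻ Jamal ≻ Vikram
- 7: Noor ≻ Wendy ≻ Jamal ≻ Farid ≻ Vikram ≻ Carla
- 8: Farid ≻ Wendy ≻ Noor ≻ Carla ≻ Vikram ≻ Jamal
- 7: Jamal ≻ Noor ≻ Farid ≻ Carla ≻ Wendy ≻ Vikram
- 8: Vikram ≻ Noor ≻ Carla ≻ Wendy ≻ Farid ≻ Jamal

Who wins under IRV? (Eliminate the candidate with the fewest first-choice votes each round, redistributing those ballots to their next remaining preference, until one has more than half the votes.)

Round 1: Farid 8, Wendy 0, Vikram 8, Noor 7, Jamal 7, Carla 4. Wendy eliminated.
Round 2: Farid 8, Vikram 8, Noor 7, Jamal 7, Carla 4. Carla eliminated.
Round 3: Farid 8, Vikram 8, Noor 11, Jamal 7. Jamal eliminated.
Round 4: Farid 8, Vikram 8, Noor 18. Noor has a majority (≥18).

Noor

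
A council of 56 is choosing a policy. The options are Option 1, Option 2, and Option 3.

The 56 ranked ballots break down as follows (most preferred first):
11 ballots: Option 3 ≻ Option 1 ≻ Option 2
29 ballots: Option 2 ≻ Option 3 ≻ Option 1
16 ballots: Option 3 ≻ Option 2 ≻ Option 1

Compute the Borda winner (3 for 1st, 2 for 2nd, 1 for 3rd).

Option 3

Option 1: 11×2 + 29×1 + 16×1 = 67
Option 2: 11×1 + 29×3 + 16×2 = 130
Option 3: 11×3 + 29×2 + 16×3 = 139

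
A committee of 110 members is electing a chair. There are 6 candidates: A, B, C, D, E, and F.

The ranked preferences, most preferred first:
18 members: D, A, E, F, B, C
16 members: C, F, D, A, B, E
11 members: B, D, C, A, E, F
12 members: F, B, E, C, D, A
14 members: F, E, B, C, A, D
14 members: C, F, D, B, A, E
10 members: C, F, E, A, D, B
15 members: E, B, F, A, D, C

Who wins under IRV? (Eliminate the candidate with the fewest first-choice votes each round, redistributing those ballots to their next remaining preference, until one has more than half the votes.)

Round 1: A 0, B 11, C 40, D 18, E 15, F 26. A eliminated.
Round 2: B 11, C 40, D 18, E 15, F 26. B eliminated.
Round 3: C 40, D 29, E 15, F 26. E eliminated.
Round 4: C 40, D 29, F 41. D eliminated.
Round 5: C 51, F 59. F has a majority (≥56).

F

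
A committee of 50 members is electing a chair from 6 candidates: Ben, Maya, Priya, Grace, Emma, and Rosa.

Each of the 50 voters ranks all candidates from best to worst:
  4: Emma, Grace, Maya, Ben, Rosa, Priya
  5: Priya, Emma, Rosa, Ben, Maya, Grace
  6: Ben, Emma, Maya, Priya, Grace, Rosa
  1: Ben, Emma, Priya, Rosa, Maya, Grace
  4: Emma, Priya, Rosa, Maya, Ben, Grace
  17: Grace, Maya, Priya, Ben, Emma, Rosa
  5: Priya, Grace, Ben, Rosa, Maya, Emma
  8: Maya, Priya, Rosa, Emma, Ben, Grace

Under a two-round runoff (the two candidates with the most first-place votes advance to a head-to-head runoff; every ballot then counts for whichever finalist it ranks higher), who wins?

Priya

Round 1 first-place votes: Ben 7, Maya 8, Priya 10, Grace 17, Emma 8, Rosa 0. Grace and Priya advance.
Runoff: Grace is ranked above Priya on 21 ballots, Priya above Grace on 29.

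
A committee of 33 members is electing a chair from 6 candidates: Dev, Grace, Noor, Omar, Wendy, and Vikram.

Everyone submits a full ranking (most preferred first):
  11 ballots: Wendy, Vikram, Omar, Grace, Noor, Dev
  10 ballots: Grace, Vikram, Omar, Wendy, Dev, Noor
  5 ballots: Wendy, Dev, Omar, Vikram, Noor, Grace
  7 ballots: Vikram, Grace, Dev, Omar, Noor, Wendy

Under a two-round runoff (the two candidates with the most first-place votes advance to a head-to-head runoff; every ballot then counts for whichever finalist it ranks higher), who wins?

Grace

Round 1 first-place votes: Dev 0, Grace 10, Noor 0, Omar 0, Wendy 16, Vikram 7. Wendy and Grace advance.
Runoff: Wendy is ranked above Grace on 16 ballots, Grace above Wendy on 17.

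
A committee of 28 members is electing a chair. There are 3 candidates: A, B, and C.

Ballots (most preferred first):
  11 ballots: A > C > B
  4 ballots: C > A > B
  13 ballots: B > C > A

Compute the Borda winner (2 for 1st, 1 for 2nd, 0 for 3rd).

A: 11×2 + 4×1 + 13×0 = 26
B: 11×0 + 4×0 + 13×2 = 26
C: 11×1 + 4×2 + 13×1 = 32

C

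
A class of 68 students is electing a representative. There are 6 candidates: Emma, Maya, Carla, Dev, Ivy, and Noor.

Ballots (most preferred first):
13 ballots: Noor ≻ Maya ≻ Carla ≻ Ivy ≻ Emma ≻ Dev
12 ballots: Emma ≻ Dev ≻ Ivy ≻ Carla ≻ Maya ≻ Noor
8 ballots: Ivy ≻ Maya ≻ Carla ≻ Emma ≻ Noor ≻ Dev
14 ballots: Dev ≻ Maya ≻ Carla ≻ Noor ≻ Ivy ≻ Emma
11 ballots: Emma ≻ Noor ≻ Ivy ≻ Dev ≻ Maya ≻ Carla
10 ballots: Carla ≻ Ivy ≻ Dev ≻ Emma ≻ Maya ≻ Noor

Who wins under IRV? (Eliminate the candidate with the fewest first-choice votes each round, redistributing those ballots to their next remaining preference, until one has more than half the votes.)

Carla

Round 1: Emma 23, Maya 0, Carla 10, Dev 14, Ivy 8, Noor 13. Maya eliminated.
Round 2: Emma 23, Carla 10, Dev 14, Ivy 8, Noor 13. Ivy eliminated.
Round 3: Emma 23, Carla 18, Dev 14, Noor 13. Noor eliminated.
Round 4: Emma 23, Carla 31, Dev 14. Dev eliminated.
Round 5: Emma 23, Carla 45. Carla has a majority (≥35).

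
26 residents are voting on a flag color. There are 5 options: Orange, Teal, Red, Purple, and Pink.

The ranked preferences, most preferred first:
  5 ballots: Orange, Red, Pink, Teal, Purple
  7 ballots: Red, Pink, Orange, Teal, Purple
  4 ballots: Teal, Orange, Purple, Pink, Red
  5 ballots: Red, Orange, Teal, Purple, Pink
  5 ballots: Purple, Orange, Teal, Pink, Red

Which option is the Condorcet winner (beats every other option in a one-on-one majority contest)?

Orange

Orange vs Teal: 22–4
Orange vs Red: 14–12
Orange vs Purple: 21–5
Orange vs Pink: 19–7
Orange beats every other option.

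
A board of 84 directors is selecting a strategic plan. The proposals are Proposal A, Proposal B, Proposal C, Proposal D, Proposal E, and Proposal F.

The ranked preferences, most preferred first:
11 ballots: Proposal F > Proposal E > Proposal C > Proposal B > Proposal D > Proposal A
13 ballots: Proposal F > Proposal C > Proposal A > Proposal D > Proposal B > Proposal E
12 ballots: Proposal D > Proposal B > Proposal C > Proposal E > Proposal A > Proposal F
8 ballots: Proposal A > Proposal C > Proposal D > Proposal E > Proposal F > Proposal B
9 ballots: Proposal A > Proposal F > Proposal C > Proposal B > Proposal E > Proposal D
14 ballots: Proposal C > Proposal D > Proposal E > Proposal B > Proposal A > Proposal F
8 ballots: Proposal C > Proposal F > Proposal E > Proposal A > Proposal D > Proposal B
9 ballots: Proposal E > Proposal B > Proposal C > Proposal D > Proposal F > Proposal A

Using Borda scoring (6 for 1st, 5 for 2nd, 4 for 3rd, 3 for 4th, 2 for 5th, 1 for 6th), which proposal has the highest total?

Proposal A: 11×1 + 13×4 + 12×2 + 8×6 + 9×6 + 14×2 + 8×3 + 9×1 = 250
Proposal B: 11×3 + 13×2 + 12×5 + 8×1 + 9×3 + 14×3 + 8×1 + 9×5 = 249
Proposal C: 11×4 + 13×5 + 12×4 + 8×5 + 9×4 + 14×6 + 8×6 + 9×4 = 401
Proposal D: 11×2 + 13×3 + 12×6 + 8×4 + 9×1 + 14×5 + 8×2 + 9×3 = 287
Proposal E: 11×5 + 13×1 + 12×3 + 8×3 + 9×2 + 14×4 + 8×4 + 9×6 = 288
Proposal F: 11×6 + 13×6 + 12×1 + 8×2 + 9×5 + 14×1 + 8×5 + 9×2 = 289

Proposal C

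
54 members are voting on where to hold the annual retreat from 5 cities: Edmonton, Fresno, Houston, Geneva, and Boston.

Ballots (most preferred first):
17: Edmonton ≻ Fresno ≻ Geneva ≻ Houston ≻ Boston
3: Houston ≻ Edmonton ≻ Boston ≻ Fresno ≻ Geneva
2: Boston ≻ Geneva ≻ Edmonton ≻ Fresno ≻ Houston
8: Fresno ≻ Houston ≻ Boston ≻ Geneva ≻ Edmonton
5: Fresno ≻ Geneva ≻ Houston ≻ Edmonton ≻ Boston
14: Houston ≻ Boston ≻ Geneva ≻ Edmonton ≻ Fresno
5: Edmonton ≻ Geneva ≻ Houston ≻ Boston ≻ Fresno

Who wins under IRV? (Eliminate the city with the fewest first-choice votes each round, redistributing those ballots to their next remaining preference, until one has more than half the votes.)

Houston

Round 1: Edmonton 22, Fresno 13, Houston 17, Geneva 0, Boston 2. Geneva eliminated.
Round 2: Edmonton 22, Fresno 13, Houston 17, Boston 2. Boston eliminated.
Round 3: Edmonton 24, Fresno 13, Houston 17. Fresno eliminated.
Round 4: Edmonton 24, Houston 30. Houston has a majority (≥28).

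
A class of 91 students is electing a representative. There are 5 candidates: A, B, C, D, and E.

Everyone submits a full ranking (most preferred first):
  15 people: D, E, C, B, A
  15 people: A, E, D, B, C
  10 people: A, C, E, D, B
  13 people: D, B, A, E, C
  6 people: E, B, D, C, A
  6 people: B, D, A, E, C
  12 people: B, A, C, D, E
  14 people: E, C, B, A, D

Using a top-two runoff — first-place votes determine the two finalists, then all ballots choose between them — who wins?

Round 1 first-place votes: A 25, B 18, C 0, D 28, E 20. D and A advance.
Runoff: D is ranked above A on 40 ballots, A above D on 51.

A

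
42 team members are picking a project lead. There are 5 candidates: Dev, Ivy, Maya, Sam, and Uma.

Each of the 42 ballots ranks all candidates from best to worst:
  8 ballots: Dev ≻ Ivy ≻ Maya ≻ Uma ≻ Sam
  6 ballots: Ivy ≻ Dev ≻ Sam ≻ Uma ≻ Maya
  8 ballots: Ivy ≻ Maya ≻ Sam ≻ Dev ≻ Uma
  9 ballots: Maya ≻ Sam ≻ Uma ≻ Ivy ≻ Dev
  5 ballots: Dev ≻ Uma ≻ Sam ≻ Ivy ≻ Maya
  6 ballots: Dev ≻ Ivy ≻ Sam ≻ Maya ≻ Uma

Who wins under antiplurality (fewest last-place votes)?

Last-place votes: Dev 9, Ivy 0, Maya 11, Sam 8, Uma 14.

Ivy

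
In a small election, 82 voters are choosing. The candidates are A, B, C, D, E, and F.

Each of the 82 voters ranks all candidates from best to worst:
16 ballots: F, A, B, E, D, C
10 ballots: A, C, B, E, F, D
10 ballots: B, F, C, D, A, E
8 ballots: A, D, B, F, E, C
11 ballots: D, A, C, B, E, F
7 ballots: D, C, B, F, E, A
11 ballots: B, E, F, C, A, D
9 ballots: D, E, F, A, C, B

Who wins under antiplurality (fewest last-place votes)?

Last-place votes: A 7, B 9, C 24, D 21, E 10, F 11.

A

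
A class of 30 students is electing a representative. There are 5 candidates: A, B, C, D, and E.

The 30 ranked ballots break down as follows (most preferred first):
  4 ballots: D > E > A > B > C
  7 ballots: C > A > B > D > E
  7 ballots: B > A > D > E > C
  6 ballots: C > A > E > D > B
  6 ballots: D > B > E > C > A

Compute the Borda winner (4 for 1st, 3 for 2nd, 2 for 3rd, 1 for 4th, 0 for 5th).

A: 4×2 + 7×3 + 7×3 + 6×3 + 6×0 = 68
B: 4×1 + 7×2 + 7×4 + 6×0 + 6×3 = 64
C: 4×0 + 7×4 + 7×0 + 6×4 + 6×1 = 58
D: 4×4 + 7×1 + 7×2 + 6×1 + 6×4 = 67
E: 4×3 + 7×0 + 7×1 + 6×2 + 6×2 = 43

A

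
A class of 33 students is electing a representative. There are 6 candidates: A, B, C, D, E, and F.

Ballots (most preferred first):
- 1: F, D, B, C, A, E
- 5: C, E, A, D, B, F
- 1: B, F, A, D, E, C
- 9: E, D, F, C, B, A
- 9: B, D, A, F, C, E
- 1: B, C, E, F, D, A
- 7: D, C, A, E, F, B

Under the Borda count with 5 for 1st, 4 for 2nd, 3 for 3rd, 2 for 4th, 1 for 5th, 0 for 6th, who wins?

A: 1×1 + 5×3 + 1×3 + 9×0 + 9×3 + 1×0 + 7×3 = 67
B: 1×3 + 5×1 + 1×5 + 9×1 + 9×5 + 1×5 + 7×0 = 72
C: 1×2 + 5×5 + 1×0 + 9×2 + 9×1 + 1×4 + 7×4 = 86
D: 1×4 + 5×2 + 1×2 + 9×4 + 9×4 + 1×1 + 7×5 = 124
E: 1×0 + 5×4 + 1×1 + 9×5 + 9×0 + 1×3 + 7×2 = 83
F: 1×5 + 5×0 + 1×4 + 9×3 + 9×2 + 1×2 + 7×1 = 63

D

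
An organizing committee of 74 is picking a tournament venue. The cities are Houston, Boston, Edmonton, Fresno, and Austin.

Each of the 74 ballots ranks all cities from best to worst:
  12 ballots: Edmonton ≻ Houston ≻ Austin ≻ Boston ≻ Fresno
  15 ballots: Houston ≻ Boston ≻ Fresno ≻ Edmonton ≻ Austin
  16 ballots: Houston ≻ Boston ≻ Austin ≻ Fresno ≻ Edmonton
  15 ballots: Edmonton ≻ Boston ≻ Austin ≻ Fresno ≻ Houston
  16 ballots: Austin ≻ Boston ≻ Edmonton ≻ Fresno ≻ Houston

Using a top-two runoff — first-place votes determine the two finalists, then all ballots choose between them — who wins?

Edmonton

Round 1 first-place votes: Houston 31, Boston 0, Edmonton 27, Fresno 0, Austin 16. Houston and Edmonton advance.
Runoff: Houston is ranked above Edmonton on 31 ballots, Edmonton above Houston on 43.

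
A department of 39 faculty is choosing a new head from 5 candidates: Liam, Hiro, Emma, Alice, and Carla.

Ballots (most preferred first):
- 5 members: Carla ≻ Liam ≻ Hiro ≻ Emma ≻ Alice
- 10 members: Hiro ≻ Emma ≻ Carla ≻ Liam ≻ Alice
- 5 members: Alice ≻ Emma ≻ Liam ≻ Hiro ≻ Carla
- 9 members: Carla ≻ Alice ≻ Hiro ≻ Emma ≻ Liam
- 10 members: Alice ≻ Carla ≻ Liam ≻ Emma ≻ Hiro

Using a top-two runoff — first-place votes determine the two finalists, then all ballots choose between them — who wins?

Carla

Round 1 first-place votes: Liam 0, Hiro 10, Emma 0, Alice 15, Carla 14. Alice and Carla advance.
Runoff: Alice is ranked above Carla on 15 ballots, Carla above Alice on 24.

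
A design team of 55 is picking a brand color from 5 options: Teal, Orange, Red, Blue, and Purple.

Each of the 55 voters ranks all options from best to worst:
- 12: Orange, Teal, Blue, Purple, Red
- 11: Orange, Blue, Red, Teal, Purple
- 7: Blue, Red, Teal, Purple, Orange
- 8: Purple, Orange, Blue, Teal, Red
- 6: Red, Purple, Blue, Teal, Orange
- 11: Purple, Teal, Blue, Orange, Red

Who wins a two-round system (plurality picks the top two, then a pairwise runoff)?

Round 1 first-place votes: Teal 0, Orange 23, Red 6, Blue 7, Purple 19. Orange and Purple advance.
Runoff: Orange is ranked above Purple on 23 ballots, Purple above Orange on 32.

Purple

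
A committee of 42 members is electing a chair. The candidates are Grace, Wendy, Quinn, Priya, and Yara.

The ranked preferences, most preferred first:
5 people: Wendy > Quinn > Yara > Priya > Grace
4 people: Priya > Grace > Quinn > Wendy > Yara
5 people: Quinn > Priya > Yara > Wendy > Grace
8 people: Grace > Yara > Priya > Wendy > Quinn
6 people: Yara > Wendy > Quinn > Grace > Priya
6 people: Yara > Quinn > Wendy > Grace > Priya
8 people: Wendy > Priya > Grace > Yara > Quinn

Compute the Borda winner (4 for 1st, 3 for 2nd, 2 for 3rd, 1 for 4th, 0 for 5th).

Yara

Grace: 5×0 + 4×3 + 5×0 + 8×4 + 6×1 + 6×1 + 8×2 = 72
Wendy: 5×4 + 4×1 + 5×1 + 8×1 + 6×3 + 6×2 + 8×4 = 99
Quinn: 5×3 + 4×2 + 5×4 + 8×0 + 6×2 + 6×3 + 8×0 = 73
Priya: 5×1 + 4×4 + 5×3 + 8×2 + 6×0 + 6×0 + 8×3 = 76
Yara: 5×2 + 4×0 + 5×2 + 8×3 + 6×4 + 6×4 + 8×1 = 100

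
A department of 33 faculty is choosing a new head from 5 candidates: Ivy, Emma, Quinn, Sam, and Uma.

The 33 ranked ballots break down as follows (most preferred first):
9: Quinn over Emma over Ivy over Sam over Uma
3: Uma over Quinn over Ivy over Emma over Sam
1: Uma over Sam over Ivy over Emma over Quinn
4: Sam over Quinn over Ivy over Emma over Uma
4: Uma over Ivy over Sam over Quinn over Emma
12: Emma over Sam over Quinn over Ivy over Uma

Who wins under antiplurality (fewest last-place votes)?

Ivy

Last-place votes: Ivy 0, Emma 4, Quinn 1, Sam 3, Uma 25.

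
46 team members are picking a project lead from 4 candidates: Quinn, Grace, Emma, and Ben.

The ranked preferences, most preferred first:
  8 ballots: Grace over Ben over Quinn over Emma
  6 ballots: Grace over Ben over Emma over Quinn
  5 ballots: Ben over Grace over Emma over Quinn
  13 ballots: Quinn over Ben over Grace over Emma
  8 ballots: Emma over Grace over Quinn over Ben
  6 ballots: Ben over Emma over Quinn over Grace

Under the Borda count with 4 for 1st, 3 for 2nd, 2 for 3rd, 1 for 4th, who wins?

Ben

Quinn: 8×2 + 6×1 + 5×1 + 13×4 + 8×2 + 6×2 = 107
Grace: 8×4 + 6×4 + 5×3 + 13×2 + 8×3 + 6×1 = 127
Emma: 8×1 + 6×2 + 5×2 + 13×1 + 8×4 + 6×3 = 93
Ben: 8×3 + 6×3 + 5×4 + 13×3 + 8×1 + 6×4 = 133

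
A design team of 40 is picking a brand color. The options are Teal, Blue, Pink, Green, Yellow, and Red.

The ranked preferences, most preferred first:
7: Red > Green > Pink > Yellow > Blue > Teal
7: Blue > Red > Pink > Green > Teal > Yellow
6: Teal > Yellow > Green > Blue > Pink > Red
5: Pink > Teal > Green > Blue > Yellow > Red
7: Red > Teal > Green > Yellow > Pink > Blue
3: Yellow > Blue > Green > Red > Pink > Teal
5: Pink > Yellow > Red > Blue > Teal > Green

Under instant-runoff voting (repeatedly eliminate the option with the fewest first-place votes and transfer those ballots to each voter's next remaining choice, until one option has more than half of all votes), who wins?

Blue

Round 1: Teal 6, Blue 7, Pink 10, Green 0, Yellow 3, Red 14. Green eliminated.
Round 2: Teal 6, Blue 7, Pink 10, Yellow 3, Red 14. Yellow eliminated.
Round 3: Teal 6, Blue 10, Pink 10, Red 14. Teal eliminated.
Round 4: Blue 16, Pink 10, Red 14. Pink eliminated.
Round 5: Blue 21, Red 19. Blue has a majority (≥21).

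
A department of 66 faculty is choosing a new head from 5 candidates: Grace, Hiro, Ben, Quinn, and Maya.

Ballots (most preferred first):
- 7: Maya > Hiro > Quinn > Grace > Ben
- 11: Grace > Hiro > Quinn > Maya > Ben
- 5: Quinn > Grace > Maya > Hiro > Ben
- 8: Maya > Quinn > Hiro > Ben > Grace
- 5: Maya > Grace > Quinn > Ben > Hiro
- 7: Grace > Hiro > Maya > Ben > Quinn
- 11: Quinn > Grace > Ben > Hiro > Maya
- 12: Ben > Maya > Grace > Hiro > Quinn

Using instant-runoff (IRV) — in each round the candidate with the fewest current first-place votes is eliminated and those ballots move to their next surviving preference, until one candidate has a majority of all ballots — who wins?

Grace

Round 1: Grace 18, Hiro 0, Ben 12, Quinn 16, Maya 20. Hiro eliminated.
Round 2: Grace 18, Ben 12, Quinn 16, Maya 20. Ben eliminated.
Round 3: Grace 18, Quinn 16, Maya 32. Quinn eliminated.
Round 4: Grace 34, Maya 32. Grace has a majority (≥34).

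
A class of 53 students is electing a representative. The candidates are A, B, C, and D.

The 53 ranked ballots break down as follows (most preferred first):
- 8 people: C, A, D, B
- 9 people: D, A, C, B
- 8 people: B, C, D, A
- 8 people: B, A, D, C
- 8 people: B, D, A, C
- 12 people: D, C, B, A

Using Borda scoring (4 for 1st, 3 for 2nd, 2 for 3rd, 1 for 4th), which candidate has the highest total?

D

A: 8×3 + 9×3 + 8×1 + 8×3 + 8×2 + 12×1 = 111
B: 8×1 + 9×1 + 8×4 + 8×4 + 8×4 + 12×2 = 137
C: 8×4 + 9×2 + 8×3 + 8×1 + 8×1 + 12×3 = 126
D: 8×2 + 9×4 + 8×2 + 8×2 + 8×3 + 12×4 = 156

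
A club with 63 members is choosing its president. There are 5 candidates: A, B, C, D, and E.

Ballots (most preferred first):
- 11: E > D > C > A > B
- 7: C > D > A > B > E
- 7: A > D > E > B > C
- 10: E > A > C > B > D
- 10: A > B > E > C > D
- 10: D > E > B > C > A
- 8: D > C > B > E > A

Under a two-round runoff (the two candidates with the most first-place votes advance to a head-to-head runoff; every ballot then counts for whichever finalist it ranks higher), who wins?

D

Round 1 first-place votes: A 17, B 0, C 7, D 18, E 21. E and D advance.
Runoff: E is ranked above D on 31 ballots, D above E on 32.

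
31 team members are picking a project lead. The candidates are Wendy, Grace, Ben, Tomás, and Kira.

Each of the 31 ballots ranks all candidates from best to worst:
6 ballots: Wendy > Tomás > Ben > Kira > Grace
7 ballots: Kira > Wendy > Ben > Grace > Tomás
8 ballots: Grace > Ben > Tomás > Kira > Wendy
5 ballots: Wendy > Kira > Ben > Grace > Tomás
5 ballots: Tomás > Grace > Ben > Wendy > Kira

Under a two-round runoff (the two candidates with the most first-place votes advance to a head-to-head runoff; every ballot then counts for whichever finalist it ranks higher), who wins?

Round 1 first-place votes: Wendy 11, Grace 8, Ben 0, Tomás 5, Kira 7. Wendy and Grace advance.
Runoff: Wendy is ranked above Grace on 18 ballots, Grace above Wendy on 13.

Wendy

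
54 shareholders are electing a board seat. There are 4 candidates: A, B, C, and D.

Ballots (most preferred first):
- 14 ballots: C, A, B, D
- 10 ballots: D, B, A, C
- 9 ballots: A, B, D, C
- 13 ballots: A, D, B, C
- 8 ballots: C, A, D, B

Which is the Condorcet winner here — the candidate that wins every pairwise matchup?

A

A vs B: 44–10
A vs C: 32–22
A vs D: 44–10
A beats every other candidate.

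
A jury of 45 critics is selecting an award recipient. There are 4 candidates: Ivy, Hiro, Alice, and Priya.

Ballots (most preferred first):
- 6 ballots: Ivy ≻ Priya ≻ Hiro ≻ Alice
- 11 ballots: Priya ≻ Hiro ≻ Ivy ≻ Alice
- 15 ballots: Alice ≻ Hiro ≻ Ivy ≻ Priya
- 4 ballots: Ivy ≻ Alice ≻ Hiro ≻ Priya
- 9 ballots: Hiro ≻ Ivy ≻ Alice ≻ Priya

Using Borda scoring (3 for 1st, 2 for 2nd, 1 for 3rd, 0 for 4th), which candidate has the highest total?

Hiro

Ivy: 6×3 + 11×1 + 15×1 + 4×3 + 9×2 = 74
Hiro: 6×1 + 11×2 + 15×2 + 4×1 + 9×3 = 89
Alice: 6×0 + 11×0 + 15×3 + 4×2 + 9×1 = 62
Priya: 6×2 + 11×3 + 15×0 + 4×0 + 9×0 = 45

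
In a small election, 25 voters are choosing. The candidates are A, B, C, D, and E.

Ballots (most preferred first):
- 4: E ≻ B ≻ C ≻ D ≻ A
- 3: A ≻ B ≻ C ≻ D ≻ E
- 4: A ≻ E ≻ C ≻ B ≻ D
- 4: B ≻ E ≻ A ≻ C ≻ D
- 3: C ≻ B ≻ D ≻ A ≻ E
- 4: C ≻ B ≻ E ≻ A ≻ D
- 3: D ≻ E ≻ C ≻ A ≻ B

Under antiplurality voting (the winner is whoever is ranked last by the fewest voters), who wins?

Last-place votes: A 4, B 3, C 0, D 12, E 6.

C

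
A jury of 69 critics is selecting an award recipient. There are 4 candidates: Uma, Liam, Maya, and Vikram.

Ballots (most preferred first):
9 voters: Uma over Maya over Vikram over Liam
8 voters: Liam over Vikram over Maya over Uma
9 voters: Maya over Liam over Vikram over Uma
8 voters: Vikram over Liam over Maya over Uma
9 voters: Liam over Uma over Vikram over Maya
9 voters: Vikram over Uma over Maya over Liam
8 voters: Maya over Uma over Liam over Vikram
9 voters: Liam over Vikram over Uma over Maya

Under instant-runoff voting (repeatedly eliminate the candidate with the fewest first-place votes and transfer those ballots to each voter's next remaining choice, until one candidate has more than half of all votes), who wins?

Round 1: Uma 9, Liam 26, Maya 17, Vikram 17. Uma eliminated.
Round 2: Liam 26, Maya 26, Vikram 17. Vikram eliminated.
Round 3: Liam 34, Maya 35. Maya has a majority (≥35).

Maya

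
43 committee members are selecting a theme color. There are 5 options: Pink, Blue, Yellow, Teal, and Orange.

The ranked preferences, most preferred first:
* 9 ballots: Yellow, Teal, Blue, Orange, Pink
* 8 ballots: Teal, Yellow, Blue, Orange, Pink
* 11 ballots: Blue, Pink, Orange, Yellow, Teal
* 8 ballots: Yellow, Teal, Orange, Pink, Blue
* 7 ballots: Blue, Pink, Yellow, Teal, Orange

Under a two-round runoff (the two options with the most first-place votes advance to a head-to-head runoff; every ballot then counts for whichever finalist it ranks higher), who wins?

Round 1 first-place votes: Pink 0, Blue 18, Yellow 17, Teal 8, Orange 0. Blue and Yellow advance.
Runoff: Blue is ranked above Yellow on 18 ballots, Yellow above Blue on 25.

Yellow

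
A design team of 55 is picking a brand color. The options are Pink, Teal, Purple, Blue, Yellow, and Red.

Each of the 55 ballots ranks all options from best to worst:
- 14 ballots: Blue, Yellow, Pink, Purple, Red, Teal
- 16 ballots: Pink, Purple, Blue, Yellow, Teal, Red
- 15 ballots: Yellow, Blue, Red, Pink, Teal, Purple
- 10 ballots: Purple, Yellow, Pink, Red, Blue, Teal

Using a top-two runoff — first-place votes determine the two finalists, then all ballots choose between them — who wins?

Round 1 first-place votes: Pink 16, Teal 0, Purple 10, Blue 14, Yellow 15, Red 0. Pink and Yellow advance.
Runoff: Pink is ranked above Yellow on 16 ballots, Yellow above Pink on 39.

Yellow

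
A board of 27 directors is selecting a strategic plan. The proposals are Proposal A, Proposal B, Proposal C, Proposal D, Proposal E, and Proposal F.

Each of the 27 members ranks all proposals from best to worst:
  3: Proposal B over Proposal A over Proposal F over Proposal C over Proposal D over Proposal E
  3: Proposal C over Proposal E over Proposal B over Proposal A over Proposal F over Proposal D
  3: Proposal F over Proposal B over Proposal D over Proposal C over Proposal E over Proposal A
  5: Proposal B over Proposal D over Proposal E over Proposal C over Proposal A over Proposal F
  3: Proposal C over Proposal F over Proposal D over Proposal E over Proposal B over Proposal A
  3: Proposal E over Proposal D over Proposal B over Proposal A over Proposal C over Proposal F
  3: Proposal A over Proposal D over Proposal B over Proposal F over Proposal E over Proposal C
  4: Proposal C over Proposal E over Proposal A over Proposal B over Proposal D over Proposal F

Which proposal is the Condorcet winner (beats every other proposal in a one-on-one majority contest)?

Proposal B vs Proposal A: 20–7
Proposal B vs Proposal C: 17–10
Proposal B vs Proposal D: 18–9
Proposal B vs Proposal E: 14–13
Proposal B vs Proposal F: 21–6
Proposal B beats every other proposal.

Proposal B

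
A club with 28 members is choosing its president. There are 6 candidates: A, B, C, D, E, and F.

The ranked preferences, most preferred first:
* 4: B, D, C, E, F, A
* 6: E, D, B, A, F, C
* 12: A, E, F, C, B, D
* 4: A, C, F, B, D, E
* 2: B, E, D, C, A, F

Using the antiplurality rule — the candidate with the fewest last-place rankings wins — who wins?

B

Last-place votes: A 4, B 0, C 6, D 12, E 4, F 2.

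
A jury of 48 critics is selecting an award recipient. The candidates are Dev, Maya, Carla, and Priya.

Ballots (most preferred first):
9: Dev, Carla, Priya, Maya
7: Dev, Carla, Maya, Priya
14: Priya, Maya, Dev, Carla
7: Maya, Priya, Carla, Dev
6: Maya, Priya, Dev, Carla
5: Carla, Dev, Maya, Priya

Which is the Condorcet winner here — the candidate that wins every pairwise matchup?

Maya vs Dev: 27–21
Maya vs Carla: 27–21
Maya vs Priya: 25–23
Maya beats every other candidate.

Maya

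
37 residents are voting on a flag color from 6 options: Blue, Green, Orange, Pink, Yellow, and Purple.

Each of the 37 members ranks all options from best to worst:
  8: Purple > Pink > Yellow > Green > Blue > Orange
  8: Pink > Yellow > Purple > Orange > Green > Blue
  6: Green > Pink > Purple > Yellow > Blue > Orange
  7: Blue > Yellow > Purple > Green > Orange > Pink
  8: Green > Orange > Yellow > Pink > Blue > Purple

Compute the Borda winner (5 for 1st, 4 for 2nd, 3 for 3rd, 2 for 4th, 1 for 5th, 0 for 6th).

Yellow

Blue: 8×1 + 8×0 + 6×1 + 7×5 + 8×1 = 57
Green: 8×2 + 8×1 + 6×5 + 7×2 + 8×5 = 108
Orange: 8×0 + 8×2 + 6×0 + 7×1 + 8×4 = 55
Pink: 8×4 + 8×5 + 6×4 + 7×0 + 8×2 = 112
Yellow: 8×3 + 8×4 + 6×2 + 7×4 + 8×3 = 120
Purple: 8×5 + 8×3 + 6×3 + 7×3 + 8×0 = 103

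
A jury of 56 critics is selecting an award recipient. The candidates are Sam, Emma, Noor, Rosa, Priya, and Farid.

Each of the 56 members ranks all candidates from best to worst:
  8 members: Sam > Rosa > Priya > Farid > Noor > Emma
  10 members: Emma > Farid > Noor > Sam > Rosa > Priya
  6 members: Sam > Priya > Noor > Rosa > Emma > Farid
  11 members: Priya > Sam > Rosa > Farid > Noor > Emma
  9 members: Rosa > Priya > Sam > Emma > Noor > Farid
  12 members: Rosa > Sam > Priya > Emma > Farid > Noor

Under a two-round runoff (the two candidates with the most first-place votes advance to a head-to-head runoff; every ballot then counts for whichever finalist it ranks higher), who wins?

Round 1 first-place votes: Sam 14, Emma 10, Noor 0, Rosa 21, Priya 11, Farid 0. Rosa and Sam advance.
Runoff: Rosa is ranked above Sam on 21 ballots, Sam above Rosa on 35.

Sam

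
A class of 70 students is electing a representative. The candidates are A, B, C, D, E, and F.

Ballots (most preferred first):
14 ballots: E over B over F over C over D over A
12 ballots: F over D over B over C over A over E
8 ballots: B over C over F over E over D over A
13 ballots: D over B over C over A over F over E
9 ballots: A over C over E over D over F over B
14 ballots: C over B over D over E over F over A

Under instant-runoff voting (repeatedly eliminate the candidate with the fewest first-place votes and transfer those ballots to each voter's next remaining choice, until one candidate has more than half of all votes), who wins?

Round 1: A 9, B 8, C 14, D 13, E 14, F 12. B eliminated.
Round 2: A 9, C 22, D 13, E 14, F 12. A eliminated.
Round 3: C 31, D 13, E 14, F 12. F eliminated.
Round 4: C 31, D 25, E 14. E eliminated.
Round 5: C 45, D 25. C has a majority (≥36).

C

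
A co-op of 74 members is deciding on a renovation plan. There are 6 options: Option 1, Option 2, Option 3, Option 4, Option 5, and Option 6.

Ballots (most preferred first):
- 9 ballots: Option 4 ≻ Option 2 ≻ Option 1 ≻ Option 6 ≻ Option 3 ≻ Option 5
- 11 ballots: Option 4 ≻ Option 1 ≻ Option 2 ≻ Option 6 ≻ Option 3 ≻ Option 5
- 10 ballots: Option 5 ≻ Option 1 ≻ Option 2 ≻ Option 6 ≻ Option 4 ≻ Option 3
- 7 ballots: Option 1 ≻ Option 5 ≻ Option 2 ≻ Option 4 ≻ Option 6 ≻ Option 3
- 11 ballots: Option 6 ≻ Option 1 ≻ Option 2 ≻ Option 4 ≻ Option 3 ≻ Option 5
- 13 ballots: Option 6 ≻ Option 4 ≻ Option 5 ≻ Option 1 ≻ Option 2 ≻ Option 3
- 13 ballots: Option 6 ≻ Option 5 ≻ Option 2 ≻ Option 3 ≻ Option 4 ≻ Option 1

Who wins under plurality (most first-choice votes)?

Option 6

First-place votes: Option 1 7, Option 2 0, Option 3 0, Option 4 20, Option 5 10, Option 6 37.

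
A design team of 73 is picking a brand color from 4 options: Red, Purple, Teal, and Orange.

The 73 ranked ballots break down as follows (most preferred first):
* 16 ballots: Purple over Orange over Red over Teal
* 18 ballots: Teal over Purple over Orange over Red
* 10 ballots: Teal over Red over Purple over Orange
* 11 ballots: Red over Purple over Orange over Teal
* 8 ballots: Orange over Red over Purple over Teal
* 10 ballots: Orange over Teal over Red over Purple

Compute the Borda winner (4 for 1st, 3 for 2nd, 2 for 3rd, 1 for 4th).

Red: 16×2 + 18×1 + 10×3 + 11×4 + 8×3 + 10×2 = 168
Purple: 16×4 + 18×3 + 10×2 + 11×3 + 8×2 + 10×1 = 197
Teal: 16×1 + 18×4 + 10×4 + 11×1 + 8×1 + 10×3 = 177
Orange: 16×3 + 18×2 + 10×1 + 11×2 + 8×4 + 10×4 = 188

Purple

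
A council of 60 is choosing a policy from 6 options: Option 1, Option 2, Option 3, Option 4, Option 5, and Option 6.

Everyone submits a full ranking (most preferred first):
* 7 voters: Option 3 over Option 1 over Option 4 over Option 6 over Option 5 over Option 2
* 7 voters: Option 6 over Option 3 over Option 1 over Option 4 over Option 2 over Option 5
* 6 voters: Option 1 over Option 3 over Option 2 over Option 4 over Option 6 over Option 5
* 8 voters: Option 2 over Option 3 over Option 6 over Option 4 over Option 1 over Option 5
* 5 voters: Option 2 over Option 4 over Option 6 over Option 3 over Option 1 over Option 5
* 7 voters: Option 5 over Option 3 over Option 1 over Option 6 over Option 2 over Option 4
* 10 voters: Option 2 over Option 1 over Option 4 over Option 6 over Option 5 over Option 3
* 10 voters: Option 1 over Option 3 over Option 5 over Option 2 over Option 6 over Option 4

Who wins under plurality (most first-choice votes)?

Option 2

First-place votes: Option 1 16, Option 2 23, Option 3 7, Option 4 0, Option 5 7, Option 6 7.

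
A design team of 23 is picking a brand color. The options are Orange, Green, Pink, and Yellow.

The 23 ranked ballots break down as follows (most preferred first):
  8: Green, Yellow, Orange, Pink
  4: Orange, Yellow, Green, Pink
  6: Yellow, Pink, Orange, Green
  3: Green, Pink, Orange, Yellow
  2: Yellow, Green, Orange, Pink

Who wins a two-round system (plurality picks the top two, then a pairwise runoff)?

Yellow

Round 1 first-place votes: Orange 4, Green 11, Pink 0, Yellow 8. Green and Yellow advance.
Runoff: Green is ranked above Yellow on 11 ballots, Yellow above Green on 12.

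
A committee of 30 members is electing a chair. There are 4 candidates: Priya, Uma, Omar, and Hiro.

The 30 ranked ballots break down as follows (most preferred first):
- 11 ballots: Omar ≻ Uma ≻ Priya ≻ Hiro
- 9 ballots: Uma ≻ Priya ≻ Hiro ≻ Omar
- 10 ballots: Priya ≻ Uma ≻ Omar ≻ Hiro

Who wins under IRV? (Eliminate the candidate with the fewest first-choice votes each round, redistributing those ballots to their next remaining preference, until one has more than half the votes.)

Priya

Round 1: Priya 10, Uma 9, Omar 11, Hiro 0. Hiro eliminated.
Round 2: Priya 10, Uma 9, Omar 11. Uma eliminated.
Round 3: Priya 19, Omar 11. Priya has a majority (≥16).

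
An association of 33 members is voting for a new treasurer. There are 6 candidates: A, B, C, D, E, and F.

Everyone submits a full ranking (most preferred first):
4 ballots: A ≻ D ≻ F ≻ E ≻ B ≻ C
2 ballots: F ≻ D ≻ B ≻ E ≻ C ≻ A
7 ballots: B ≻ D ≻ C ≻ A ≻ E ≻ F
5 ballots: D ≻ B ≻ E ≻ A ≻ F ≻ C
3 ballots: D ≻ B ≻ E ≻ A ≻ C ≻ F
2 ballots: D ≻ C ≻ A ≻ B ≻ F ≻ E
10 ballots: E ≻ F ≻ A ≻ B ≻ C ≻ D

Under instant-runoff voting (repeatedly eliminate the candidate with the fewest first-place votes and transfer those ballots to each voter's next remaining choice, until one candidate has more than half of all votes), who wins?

D

Round 1: A 4, B 7, C 0, D 10, E 10, F 2. C eliminated.
Round 2: A 4, B 7, D 10, E 10, F 2. F eliminated.
Round 3: A 4, B 7, D 12, E 10. A eliminated.
Round 4: B 7, D 16, E 10. B eliminated.
Round 5: D 23, E 10. D has a majority (≥17).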